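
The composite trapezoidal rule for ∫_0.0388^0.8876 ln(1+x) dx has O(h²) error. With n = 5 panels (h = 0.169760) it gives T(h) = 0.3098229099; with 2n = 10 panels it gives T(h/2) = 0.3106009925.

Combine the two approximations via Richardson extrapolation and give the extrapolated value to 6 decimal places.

r = 2: numerator weight 4, denominator 3.
4 × 0.3106009925 = 1.2424039700; 1.2424039700 − 0.3098229099 = 0.9325810601
Denominator 4 − 1 = 3.
So the Richardson estimate is 0.3108603534.
Shift from A(h/2): +0.0002593609.

0.310860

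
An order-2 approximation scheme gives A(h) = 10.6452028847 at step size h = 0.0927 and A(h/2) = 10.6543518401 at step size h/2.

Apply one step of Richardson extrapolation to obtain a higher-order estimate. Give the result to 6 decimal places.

Order 2 gives 2^r = 4 and 2^r − 1 = 3.
4·10.6543518401 = 42.6174073604; 42.6174073604 − 10.6452028847 = 31.9722044757
Denominator 4 − 1 = 3.
Extrapolated: 31.9722044757 / 3 = 10.6574014919

10.657401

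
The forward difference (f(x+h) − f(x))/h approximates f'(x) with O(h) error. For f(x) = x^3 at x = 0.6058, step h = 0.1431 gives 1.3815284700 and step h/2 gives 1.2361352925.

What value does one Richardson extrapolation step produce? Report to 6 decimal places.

1.090742

Order 1 gives 2^r = 2 and 2^r − 1 = 1.
2×1.2361352925 = 2.4722705850; subtract 1.3815284700 → 1.0907421150
R = 1.0907421150/1 = 1.0907421150
Correction |R − A(h/2)| = 1.454e-01; gap |A(h/2) − A(h)| = 1.454e-01.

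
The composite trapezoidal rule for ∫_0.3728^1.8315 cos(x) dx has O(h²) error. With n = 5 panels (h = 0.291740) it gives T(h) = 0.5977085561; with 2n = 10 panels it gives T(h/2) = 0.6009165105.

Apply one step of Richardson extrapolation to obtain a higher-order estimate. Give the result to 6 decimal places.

The method has order 2: 2^2 = 4.
Top: 4(0.6009165105) − (0.5977085561) = 1.8059574859
(4 × 0.6009165105 − 0.5977085561)/(4 − 1) = 0.6019858286
Gap between inputs: 3.208e-03; correction applied: +0.0010693181.

0.601986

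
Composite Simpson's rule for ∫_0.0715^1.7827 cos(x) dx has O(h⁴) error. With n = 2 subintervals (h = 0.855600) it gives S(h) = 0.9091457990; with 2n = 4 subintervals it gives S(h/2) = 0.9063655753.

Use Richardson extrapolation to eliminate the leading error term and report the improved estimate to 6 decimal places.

0.906180

r = 4, so 2^r = 16.
16*0.9063655753 = 14.5018492048; 14.5018492048 − 0.9091457990 = 13.5927034058
13.5927034058 ÷ 15 = 0.9061802271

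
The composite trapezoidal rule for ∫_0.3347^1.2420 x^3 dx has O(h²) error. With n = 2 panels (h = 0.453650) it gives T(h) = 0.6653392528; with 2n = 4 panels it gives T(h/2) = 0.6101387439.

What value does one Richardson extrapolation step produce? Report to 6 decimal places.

0.591739

With r = 2 the leading error scales as h^2, so the weight is 2^2 = 4.
Numerator 4×A(h/2) − A(h) = 4×0.6101387439 − 0.6653392528 = 1.7752157228
Divide by 2^2 − 1 = 3.
So the Richardson estimate is 0.5917385743.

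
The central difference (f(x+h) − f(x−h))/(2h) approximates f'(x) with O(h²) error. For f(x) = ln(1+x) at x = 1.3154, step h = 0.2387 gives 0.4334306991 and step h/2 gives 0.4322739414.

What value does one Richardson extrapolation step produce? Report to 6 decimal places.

Order 2 gives 2^r = 4 and 2^r − 1 = 3.
Numerator 4·A(h/2) − A(h) = 4·0.4322739414 − 0.4334306991 = 1.2956650665
Denominator 4 − 1 = 3.
So the Richardson estimate is 0.4318883555.

0.431888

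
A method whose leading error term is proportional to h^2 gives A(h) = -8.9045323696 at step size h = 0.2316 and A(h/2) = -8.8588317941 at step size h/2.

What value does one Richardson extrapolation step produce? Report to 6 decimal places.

The method has order 2: 2^2 = 4.
4 × (-8.8588317941) = -35.4353271764; subtract (-8.9045323696) → -26.5307948068
Divide by 2^2 − 1 = 3.
R = (-26.5307948068)/3 = -8.8435982689

-8.843598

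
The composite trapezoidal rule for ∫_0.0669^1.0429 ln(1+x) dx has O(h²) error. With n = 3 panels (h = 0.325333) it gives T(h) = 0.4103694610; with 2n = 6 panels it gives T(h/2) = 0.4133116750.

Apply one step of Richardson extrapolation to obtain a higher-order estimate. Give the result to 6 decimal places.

Leading term ∝ h^2; use weight 4 = 2^2.
Top: 4(0.4133116750) − (0.4103694610) = 1.2428772390
Denominator 4 − 1 = 3.
Extrapolated: 1.2428772390 / 3 = 0.4142924130

0.414292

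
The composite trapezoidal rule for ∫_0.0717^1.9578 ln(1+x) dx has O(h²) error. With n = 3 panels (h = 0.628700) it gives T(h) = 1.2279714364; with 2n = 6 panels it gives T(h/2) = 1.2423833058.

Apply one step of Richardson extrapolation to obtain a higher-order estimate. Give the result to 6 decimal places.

r = 2, so 2^r = 4.
4·1.2423833058 − 1.2279714364 = 3.7415617868
R = 3.7415617868/3 = 1.2471872623
Correction |R − A(h/2)| = 4.804e-03; gap |A(h/2) − A(h)| = 1.441e-02.

1.247187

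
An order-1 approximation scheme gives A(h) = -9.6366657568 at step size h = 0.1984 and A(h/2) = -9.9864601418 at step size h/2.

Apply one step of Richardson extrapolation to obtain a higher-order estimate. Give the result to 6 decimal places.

Order 1 gives 2^r = 2 and 2^r − 1 = 1.
2^1*A(h/2) = -19.9729202836; minus A(h) gives -10.3362545268.
R = (-10.3362545268)/1 = -10.3362545268
Gap between inputs: 3.498e-01; correction applied: −0.3497943850.

-10.336255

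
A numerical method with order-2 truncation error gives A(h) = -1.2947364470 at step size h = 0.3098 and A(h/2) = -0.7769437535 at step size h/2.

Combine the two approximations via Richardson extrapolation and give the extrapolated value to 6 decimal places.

-0.604346

r = 2, so 2^r = 4.
4·(-0.7769437535) = -3.1077750140; (-3.1077750140) − (-1.2947364470) = -1.8130385670
Extrapolated: (-1.8130385670) / 3 = -0.6043461890
Correction |R − A(h/2)| = 1.726e-01; gap |A(h/2) − A(h)| = 5.178e-01.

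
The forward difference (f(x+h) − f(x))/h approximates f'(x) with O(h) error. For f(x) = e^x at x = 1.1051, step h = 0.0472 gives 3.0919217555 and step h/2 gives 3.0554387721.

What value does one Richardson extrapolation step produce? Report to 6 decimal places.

3.018956

With r = 1 the leading error scales as h^1, so the weight is 2^1 = 2.
2·3.0554387721 = 6.1108775442; 6.1108775442 − 3.0919217555 = 3.0189557887
Divide by 2^1 − 1 = 1.
(2·3.0554387721 − 3.0919217555)/(2 − 1) = 3.0189557887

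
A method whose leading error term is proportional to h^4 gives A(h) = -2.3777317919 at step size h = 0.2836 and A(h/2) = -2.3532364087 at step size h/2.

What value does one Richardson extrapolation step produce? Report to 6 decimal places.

-2.351603

r = 4, so 2^r = 16.
Weighted: (-37.6517825392) − (-2.3777317919) = -35.2740507473
(16*(-2.3532364087) − (-2.3777317919))/(16 − 1) = -2.3516033832
Correction |R − A(h/2)| = 1.633e-03; gap |A(h/2) − A(h)| = 2.450e-02.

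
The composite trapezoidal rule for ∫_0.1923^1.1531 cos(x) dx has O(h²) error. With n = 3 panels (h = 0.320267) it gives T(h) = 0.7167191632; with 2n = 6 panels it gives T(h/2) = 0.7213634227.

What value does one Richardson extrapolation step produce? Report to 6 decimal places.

r = 2, so 2^r = 4.
4 × 0.7213634227 = 2.8854536908; subtract 0.7167191632 → 2.1687345276
Divide by 2^2 − 1 = 3.
2.1687345276 ÷ 3 = 0.7229115092
Correction |R − A(h/2)| = 1.548e-03; gap |A(h/2) − A(h)| = 4.644e-03.

0.722912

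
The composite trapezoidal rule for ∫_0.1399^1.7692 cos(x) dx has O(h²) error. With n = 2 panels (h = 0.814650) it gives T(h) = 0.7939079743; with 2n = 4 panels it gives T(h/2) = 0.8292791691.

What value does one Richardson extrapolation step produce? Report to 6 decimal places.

0.841070

Method order is 2; weight 2^2 = 4.
4·0.8292791691 = 3.3171166764; subtract 0.7939079743 → 2.5232087021
Divide by 2^2 − 1 = 3.
Result: 0.8410695674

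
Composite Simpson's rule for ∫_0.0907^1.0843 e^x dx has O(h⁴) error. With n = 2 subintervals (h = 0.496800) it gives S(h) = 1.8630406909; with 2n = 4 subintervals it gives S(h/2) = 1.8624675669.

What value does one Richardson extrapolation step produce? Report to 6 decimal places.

Error is O(h^4); halving h shrinks it by 2^4 = 16.
16·1.8624675669 − 1.8630406909 = 27.9364403795
27.9364403795 ÷ 15 = 1.8624293586
Gap between inputs: 5.731e-04; correction applied: −0.0000382083.

1.862429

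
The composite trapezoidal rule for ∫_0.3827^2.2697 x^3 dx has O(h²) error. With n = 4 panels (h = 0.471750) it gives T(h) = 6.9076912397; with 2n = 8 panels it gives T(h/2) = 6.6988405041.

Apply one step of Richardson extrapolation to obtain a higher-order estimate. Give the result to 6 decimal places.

r = 2, so 2^r = 4.
4×6.6988405041 − 6.9076912397 = 19.8876707767
R = 19.8876707767/3 = 6.6292235922

6.629224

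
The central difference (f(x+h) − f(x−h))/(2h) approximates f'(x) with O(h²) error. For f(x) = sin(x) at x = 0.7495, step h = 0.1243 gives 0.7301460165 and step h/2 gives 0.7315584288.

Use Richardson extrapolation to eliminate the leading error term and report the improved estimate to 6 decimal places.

0.732029

Leading term ∝ h^2; use weight 4 = 2^2.
2^2·A(h/2) = 2.9262337152; minus A(h) gives 2.1960876987.
Denominator 4 − 1 = 3.
Result: 0.7320292329
Correction |R − A(h/2)| = 4.708e-04; gap |A(h/2) − A(h)| = 1.412e-03.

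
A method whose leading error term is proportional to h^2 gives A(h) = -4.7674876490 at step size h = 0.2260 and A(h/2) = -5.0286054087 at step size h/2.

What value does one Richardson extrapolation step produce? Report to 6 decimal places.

-5.115645

Order 2 gives 2^r = 4 and 2^r − 1 = 3.
Numerator 4*A(h/2) − A(h) = 4*(-5.0286054087) − (-4.7674876490) = -15.3469339858
R = (-15.3469339858)/3 = -5.1156446619
Gap between inputs: 2.611e-01; correction applied: −0.0870392532.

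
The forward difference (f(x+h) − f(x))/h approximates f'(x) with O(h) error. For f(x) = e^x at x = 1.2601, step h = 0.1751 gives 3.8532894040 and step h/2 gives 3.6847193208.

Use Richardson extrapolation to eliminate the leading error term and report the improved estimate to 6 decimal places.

r = 1: numerator weight 2, denominator 1.
2*3.6847193208 − 3.8532894040 = 3.5161492376
Denominator 2 − 1 = 1.
(2*3.6847193208 − 3.8532894040)/(2 − 1) = 3.5161492376
Correction |R − A(h/2)| = 1.686e-01; gap |A(h/2) − A(h)| = 1.686e-01.

3.516149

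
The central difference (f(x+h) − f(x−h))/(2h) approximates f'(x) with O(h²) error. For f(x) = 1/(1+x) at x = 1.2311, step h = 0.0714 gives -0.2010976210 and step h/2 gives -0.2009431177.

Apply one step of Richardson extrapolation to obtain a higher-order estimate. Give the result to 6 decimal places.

With r = 2 the leading error scales as h^2, so the weight is 2^2 = 4.
4·(-0.2009431177) = -0.8037724708; (-0.8037724708) − (-0.2010976210) = -0.6026748498
Denominator 4 − 1 = 3.
So the Richardson estimate is -0.2008916166.

-0.200892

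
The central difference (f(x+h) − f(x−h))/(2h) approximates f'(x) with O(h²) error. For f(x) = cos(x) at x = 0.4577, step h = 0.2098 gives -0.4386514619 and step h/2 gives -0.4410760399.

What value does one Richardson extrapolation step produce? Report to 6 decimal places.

r = 2, so 2^r = 4.
4*(-0.4410760399) = -1.7643041596; subtract (-0.4386514619) → -1.3256526977
Extrapolated: (-1.3256526977) / 3 = -0.4418842326
Gap between inputs: 2.425e-03; correction applied: −0.0008081927.

-0.441884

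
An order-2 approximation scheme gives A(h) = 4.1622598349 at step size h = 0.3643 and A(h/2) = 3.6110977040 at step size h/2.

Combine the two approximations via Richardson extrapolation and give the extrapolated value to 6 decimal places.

Method order is 2; weight 2^2 = 4.
4×3.6110977040 − 4.1622598349 = 10.2821309811
Denominator 4 − 1 = 3.
So the Richardson estimate is 3.4273769937.

3.427377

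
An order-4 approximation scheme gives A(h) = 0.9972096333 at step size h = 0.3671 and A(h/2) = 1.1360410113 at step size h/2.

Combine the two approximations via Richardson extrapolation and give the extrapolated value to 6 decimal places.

r = 4: numerator weight 16, denominator 15.
2^4*A(h/2) = 18.1766561808; minus A(h) gives 17.1794465475.
Denominator 16 − 1 = 15.
So the Richardson estimate is 1.1452964365.
Gap between inputs: 1.388e-01; correction applied: +0.0092554252.

1.145296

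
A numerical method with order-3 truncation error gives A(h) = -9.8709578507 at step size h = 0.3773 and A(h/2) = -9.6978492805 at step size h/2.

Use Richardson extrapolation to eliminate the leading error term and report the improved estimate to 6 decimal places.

-9.673119

Leading term ∝ h^3; use weight 8 = 2^3.
8 × (-9.6978492805) = -77.5827942440; (-77.5827942440) − (-9.8709578507) = -67.7118363933
Divide by 2^3 − 1 = 7.
So the Richardson estimate is -9.6731194848.
Correction |R − A(h/2)| = 2.473e-02; gap |A(h/2) − A(h)| = 1.731e-01.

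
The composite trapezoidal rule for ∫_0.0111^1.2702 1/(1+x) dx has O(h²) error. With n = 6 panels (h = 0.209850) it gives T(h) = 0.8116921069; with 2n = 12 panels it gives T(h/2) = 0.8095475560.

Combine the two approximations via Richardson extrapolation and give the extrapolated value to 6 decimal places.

0.808833

Order 2 gives 2^r = 4 and 2^r − 1 = 3.
2^2·A(h/2) = 3.2381902240; minus A(h) gives 2.4264981171.
Extrapolated: 2.4264981171 / 3 = 0.8088327057
Correction |R − A(h/2)| = 7.149e-04; gap |A(h/2) − A(h)| = 2.145e-03.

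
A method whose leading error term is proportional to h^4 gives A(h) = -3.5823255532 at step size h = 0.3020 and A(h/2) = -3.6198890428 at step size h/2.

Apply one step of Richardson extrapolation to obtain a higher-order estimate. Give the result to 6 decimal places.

With r = 4 the leading error scales as h^4, so the weight is 2^4 = 16.
A(h/2) − A(h) = -3.6198890428 − (-3.5823255532) = -0.0375634896
Divide by 2^4 − 1 = 15: (-0.0375634896)/15 = -0.0025042326
R = A(h/2) + (A(h/2) − A(h))/15 = -3.6198890428 − 0.0025042326 = -3.6223932754

-3.622393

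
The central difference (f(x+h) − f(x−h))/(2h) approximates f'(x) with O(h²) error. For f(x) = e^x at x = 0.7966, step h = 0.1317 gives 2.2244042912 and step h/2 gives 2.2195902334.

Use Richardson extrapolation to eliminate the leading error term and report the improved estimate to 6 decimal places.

Leading term ∝ h^2; use weight 4 = 2^2.
Weighted: 8.8783609336 − 2.2244042912 = 6.6539566424
R = 6.6539566424/3 = 2.2179855475
Shift from A(h/2): −0.0016046859.

2.217986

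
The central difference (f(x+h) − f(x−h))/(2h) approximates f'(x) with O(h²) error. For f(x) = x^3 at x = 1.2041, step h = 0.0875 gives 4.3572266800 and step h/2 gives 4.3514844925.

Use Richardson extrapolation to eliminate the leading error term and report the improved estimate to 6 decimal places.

4.349570

The method has order 2: 2^2 = 4.
Difference of the inputs: 4.3514844925 − 4.3572266800 = -0.0057421875
Correction (A(h/2) − A(h))/(4 − 1) = (-0.0057421875)/3 = -0.0019140625
R = 4.3514844925 − 0.0019140625 = 4.3495704300
Shift from A(h/2): −0.0019140625.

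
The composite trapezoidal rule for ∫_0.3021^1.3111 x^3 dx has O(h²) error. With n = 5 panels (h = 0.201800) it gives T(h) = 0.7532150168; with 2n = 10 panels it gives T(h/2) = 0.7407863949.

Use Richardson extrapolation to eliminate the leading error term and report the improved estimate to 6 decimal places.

0.736644

Method order is 2; weight 2^2 = 4.
4×0.7407863949 = 2.9631455796; subtract 0.7532150168 → 2.2099305628
Extrapolated: 2.2099305628 / 3 = 0.7366435209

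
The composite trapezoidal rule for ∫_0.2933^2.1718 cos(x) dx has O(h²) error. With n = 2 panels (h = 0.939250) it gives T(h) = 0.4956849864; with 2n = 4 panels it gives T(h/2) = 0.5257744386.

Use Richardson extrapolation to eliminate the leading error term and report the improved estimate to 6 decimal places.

0.535804

Leading term ∝ h^2; use weight 4 = 2^2.
4×0.5257744386 = 2.1030977544; subtract 0.4956849864 → 1.6074127680
(4×0.5257744386 − 0.4956849864)/(4 − 1) = 0.5358042560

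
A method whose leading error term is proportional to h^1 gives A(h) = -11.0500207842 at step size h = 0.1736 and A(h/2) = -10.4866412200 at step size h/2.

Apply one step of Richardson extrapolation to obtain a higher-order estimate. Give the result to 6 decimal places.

-9.923262

Error is O(h^1); halving h shrinks it by 2^1 = 2.
2*(-10.4866412200) = -20.9732824400; subtract (-11.0500207842) → -9.9232616558
Denominator 2 − 1 = 1.
(-9.9232616558) ÷ 1 = -9.9232616558
Gap between inputs: 5.634e-01; correction applied: +0.5633795642.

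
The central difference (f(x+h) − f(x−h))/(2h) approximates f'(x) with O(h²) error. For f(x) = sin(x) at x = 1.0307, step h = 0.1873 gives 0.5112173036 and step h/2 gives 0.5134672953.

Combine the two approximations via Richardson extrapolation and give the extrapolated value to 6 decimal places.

0.514217

r = 2: numerator weight 4, denominator 3.
2^2*A(h/2) = 2.0538691812; minus A(h) gives 1.5426518776.
1.5426518776 ÷ 3 = 0.5142172925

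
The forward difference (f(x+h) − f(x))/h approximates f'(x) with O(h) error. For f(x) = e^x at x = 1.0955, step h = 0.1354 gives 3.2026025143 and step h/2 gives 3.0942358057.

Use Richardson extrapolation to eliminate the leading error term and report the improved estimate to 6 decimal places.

Leading term ∝ h^1; use weight 2 = 2^1.
2*3.0942358057 = 6.1884716114; subtract 3.2026025143 → 2.9858690971
Divide by 2^1 − 1 = 1.
Extrapolated: 2.9858690971 / 1 = 2.9858690971
Gap between inputs: 1.084e-01; correction applied: −0.1083667086.

2.985869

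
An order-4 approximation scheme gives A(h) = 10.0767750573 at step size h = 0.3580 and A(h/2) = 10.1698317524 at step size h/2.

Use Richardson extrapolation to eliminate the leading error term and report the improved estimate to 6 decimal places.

The method has order 4: 2^4 = 16.
Difference of the inputs: 10.1698317524 − 10.0767750573 = 0.0930566951
Correction (A(h/2) − A(h))/(16 − 1) = 0.0930566951/15 = 0.0062037797
R = A(h/2) + (A(h/2) − A(h))/15 = 10.1698317524 + 0.0062037797 = 10.1760355321

10.176036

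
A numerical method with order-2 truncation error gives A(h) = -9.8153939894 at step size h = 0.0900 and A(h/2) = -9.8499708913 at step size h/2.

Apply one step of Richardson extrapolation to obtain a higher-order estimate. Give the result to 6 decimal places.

r = 2: numerator weight 4, denominator 3.
4*(-9.8499708913) = -39.3998835652; (-39.3998835652) − (-9.8153939894) = -29.5844895758
(4*(-9.8499708913) − (-9.8153939894))/(4 − 1) = -9.8614965253
Shift from A(h/2): −0.0115256340.

-9.861497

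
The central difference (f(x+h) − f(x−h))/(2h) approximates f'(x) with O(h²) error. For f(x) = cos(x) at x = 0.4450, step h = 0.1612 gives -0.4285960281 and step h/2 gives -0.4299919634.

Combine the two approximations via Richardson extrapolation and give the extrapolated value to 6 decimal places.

-0.430457

Error is O(h^2); halving h shrinks it by 2^2 = 4.
4*(-0.4299919634) = -1.7199678536; subtract (-0.4285960281) → -1.2913718255
(-1.2913718255) ÷ 3 = -0.4304572752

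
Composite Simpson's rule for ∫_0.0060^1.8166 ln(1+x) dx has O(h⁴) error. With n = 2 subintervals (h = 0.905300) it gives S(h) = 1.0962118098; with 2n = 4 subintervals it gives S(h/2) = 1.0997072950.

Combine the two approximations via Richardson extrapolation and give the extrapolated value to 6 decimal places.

r = 4, so 2^r = 16.
Top: 16(1.0997072950) − (1.0962118098) = 16.4991049102
Divide by 2^4 − 1 = 15.
Result: 1.0999403273
Gap between inputs: 3.495e-03; correction applied: +0.0002330323.

1.099940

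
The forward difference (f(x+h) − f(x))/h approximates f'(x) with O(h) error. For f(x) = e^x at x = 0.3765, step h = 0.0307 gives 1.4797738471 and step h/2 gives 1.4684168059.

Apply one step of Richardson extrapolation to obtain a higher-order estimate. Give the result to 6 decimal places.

Order 1 gives 2^r = 2 and 2^r − 1 = 1.
2^1·A(h/2) = 2.9368336118; minus A(h) gives 1.4570597647.
R = 1.4570597647/1 = 1.4570597647

1.457060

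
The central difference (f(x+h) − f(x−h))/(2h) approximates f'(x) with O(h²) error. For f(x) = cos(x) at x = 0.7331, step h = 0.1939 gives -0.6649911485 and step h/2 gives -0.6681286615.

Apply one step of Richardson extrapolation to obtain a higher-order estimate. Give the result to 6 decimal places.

Order 2 gives 2^r = 4 and 2^r − 1 = 3.
Top: 4(-0.6681286615) − (-0.6649911485) = -2.0075234975
Denominator 4 − 1 = 3.
Extrapolated: (-2.0075234975) / 3 = -0.6691744992
Shift from A(h/2): −0.0010458377.

-0.669174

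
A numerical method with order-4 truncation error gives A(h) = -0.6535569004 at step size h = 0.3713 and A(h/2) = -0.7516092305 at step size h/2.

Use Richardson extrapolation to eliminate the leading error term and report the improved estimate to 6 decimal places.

Method order is 4; weight 2^4 = 16.
2^4 × A(h/2) = -12.0257476880; minus A(h) gives -11.3721907876.
Denominator 16 − 1 = 15.
(-11.3721907876) ÷ 15 = -0.7581460525
Gap between inputs: 9.805e-02; correction applied: −0.0065368220.

-0.758146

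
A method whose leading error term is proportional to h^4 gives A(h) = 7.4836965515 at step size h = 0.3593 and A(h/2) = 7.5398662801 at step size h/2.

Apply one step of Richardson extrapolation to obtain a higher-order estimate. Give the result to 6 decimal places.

7.543611

With r = 4 the leading error scales as h^4, so the weight is 2^4 = 16.
16 × 7.5398662801 − 7.4836965515 = 113.1541639301
(16 × 7.5398662801 − 7.4836965515)/(16 − 1) = 7.5436109287
Shift from A(h/2): +0.0037446486.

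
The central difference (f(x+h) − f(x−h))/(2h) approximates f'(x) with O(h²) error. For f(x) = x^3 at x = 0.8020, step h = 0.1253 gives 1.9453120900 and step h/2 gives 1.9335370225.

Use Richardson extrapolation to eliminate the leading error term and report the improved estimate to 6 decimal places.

Error is O(h^2); halving h shrinks it by 2^2 = 4.
4·1.9335370225 − 1.9453120900 = 5.7888360000
R = 5.7888360000/3 = 1.9296120000

1.929612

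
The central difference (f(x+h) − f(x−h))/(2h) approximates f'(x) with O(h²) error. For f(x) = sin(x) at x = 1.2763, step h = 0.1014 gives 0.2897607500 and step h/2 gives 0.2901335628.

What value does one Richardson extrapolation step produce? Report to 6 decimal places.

r = 2: numerator weight 4, denominator 3.
4·0.2901335628 − 0.2897607500 = 0.8707735012
0.8707735012 ÷ 3 = 0.2902578337
Shift from A(h/2): +0.0001242709.

0.290258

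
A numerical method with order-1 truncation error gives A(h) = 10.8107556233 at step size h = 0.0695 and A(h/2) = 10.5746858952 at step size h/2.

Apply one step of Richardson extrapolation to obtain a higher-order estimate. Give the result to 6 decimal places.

10.338616

Leading term ∝ h^1; use weight 2 = 2^1.
Top: 2(10.5746858952) − (10.8107556233) = 10.3386161671
Denominator 2 − 1 = 1.
Result: 10.3386161671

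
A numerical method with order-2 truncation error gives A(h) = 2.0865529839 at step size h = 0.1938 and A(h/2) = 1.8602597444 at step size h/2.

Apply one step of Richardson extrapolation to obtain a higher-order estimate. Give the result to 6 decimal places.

1.784829

r = 2, so 2^r = 4.
4·1.8602597444 = 7.4410389776; subtract 2.0865529839 → 5.3544859937
Divide by 2^2 − 1 = 3.
R = 5.3544859937/3 = 1.7848286646
Correction |R − A(h/2)| = 7.543e-02; gap |A(h/2) − A(h)| = 2.263e-01.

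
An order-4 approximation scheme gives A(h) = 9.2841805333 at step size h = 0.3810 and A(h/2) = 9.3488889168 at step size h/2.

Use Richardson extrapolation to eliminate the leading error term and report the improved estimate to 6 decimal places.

The method has order 4: 2^4 = 16.
Top: 16(9.3488889168) − (9.2841805333) = 140.2980421355
(16·9.3488889168 − 9.2841805333)/(16 − 1) = 9.3532028090
Gap between inputs: 6.471e-02; correction applied: +0.0043138922.

9.353203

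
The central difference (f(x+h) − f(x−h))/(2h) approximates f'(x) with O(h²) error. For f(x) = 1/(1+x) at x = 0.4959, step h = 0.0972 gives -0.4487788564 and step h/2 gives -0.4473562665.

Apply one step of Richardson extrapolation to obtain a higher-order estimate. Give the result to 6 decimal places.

Order 2 gives 2^r = 4 and 2^r − 1 = 3.
2^2×A(h/2) = -1.7894250660; minus A(h) gives -1.3406462096.
(-1.3406462096) ÷ 3 = -0.4468820699

-0.446882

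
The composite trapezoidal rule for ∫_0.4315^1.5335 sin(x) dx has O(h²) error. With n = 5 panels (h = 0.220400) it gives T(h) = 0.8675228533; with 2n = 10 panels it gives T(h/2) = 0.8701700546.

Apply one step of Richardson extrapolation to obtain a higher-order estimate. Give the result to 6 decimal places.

0.871052

With r = 2 the leading error scales as h^2, so the weight is 2^2 = 4.
Weighted: 3.4806802184 − 0.8675228533 = 2.6131573651
Denominator 4 − 1 = 3.
2.6131573651 ÷ 3 = 0.8710524550
Gap between inputs: 2.647e-03; correction applied: +0.0008824004.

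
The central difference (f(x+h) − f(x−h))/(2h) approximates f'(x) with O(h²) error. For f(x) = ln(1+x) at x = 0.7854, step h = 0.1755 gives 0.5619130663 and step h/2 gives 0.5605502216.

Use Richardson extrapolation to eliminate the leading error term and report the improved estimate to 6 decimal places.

Leading term ∝ h^2; use weight 4 = 2^2.
Top: 4(0.5605502216) − (0.5619130663) = 1.6802878201
R = 1.6802878201/3 = 0.5600959400

0.560096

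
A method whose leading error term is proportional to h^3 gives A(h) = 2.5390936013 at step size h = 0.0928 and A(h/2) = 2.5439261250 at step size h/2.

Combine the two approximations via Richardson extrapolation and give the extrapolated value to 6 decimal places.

2.544616

Leading term ∝ h^3; use weight 8 = 2^3.
2^3*A(h/2) = 20.3514090000; minus A(h) gives 17.8123153987.
Denominator 8 − 1 = 7.
(8*2.5439261250 − 2.5390936013)/(8 − 1) = 2.5446164855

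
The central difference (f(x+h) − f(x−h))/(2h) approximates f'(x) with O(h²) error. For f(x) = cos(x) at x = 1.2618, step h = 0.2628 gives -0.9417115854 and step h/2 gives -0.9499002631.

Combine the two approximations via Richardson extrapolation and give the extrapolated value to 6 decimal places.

-0.952630

Order 2 gives 2^r = 4 and 2^r − 1 = 3.
4×(-0.9499002631) = -3.7996010524; (-3.7996010524) − (-0.9417115854) = -2.8578894670
(4×(-0.9499002631) − (-0.9417115854))/(4 − 1) = -0.9526298223
Shift from A(h/2): −0.0027295592.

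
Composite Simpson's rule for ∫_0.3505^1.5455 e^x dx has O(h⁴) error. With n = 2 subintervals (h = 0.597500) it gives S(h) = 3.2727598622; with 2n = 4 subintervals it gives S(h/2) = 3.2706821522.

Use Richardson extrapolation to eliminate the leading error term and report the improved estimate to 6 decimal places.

3.270544

r = 4, so 2^r = 16.
Numerator 16·A(h/2) − A(h) = 16·3.2706821522 − 3.2727598622 = 49.0581545730
Extrapolated: 49.0581545730 / 15 = 3.2705436382
Gap between inputs: 2.078e-03; correction applied: −0.0001385140.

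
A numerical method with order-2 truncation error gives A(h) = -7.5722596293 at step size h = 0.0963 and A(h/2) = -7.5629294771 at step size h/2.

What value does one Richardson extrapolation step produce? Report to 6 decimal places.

With r = 2 the leading error scales as h^2, so the weight is 2^2 = 4.
2^2×A(h/2) = -30.2517179084; minus A(h) gives -22.6794582791.
(4×(-7.5629294771) − (-7.5722596293))/(4 − 1) = -7.5598194264
Gap between inputs: 9.330e-03; correction applied: +0.0031100507.

-7.559819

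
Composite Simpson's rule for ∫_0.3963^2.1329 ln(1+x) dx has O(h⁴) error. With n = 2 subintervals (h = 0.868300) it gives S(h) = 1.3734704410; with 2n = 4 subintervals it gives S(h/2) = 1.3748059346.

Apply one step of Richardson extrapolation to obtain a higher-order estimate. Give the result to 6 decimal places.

Leading term ∝ h^4; use weight 16 = 2^4.
Difference of the inputs: 1.3748059346 − 1.3734704410 = 0.0013354936
Correction (A(h/2) − A(h))/(16 − 1) = 0.0013354936/15 = 0.0000890329
R = A(h/2) + (A(h/2) − A(h))/15 = 1.3748059346 + 0.0000890329 = 1.3748949675

1.374895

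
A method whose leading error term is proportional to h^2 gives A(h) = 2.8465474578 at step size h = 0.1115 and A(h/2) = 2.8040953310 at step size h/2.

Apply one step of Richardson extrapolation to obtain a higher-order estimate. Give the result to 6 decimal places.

Error is O(h^2); halving h shrinks it by 2^2 = 4.
4 × 2.8040953310 = 11.2163813240; subtract 2.8465474578 → 8.3698338662
Denominator 4 − 1 = 3.
Extrapolated: 8.3698338662 / 3 = 2.7899446221

2.789945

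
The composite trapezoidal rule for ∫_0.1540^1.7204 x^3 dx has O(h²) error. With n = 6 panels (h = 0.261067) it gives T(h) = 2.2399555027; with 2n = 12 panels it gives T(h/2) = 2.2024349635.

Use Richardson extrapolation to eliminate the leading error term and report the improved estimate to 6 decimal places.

Method order is 2; weight 2^2 = 4.
A(h/2) − A(h) = 2.2024349635 − 2.2399555027 = -0.0375205392
Divide by 2^2 − 1 = 3: (-0.0375205392)/3 = -0.0125068464
R = 2.2024349635 − 0.0125068464 = 2.1899281171

2.189928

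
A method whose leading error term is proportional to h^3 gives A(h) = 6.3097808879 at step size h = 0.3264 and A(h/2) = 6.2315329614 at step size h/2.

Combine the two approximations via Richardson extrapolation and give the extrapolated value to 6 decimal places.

Leading term ∝ h^3; use weight 8 = 2^3.
8·6.2315329614 = 49.8522636912; 49.8522636912 − 6.3097808879 = 43.5424828033
Extrapolated: 43.5424828033 / 7 = 6.2203546862
Gap between inputs: 7.825e-02; correction applied: −0.0111782752.

6.220355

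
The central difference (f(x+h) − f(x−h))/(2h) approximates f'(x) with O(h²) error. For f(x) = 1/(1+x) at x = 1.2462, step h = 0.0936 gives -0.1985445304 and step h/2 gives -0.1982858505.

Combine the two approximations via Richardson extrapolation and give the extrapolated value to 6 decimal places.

-0.198200

Order 2 gives 2^r = 4 and 2^r − 1 = 3.
A(h/2) − A(h) = -0.1982858505 − (-0.1985445304) = 0.0002586799
Correction (A(h/2) − A(h))/(4 − 1) = 0.0002586799/3 = 0.0000862266
R = A(h/2) + (A(h/2) − A(h))/3 = -0.1982858505 + 0.0000862266 = -0.1981996239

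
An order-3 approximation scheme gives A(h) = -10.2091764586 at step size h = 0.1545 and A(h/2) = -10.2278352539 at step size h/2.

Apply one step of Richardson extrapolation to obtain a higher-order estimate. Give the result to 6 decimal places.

Order 3 gives 2^r = 8 and 2^r − 1 = 7.
8×(-10.2278352539) = -81.8226820312; (-81.8226820312) − (-10.2091764586) = -71.6135055726
Divide by 2^3 − 1 = 7.
R = (-71.6135055726)/7 = -10.2305007961
Shift from A(h/2): −0.0026655422.

-10.230501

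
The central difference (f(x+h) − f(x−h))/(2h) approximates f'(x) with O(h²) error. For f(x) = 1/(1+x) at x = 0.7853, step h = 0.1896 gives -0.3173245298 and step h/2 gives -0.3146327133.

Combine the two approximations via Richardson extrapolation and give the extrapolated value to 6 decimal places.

-0.313735

Error is O(h^2); halving h shrinks it by 2^2 = 4.
4 × (-0.3146327133) − (-0.3173245298) = -0.9412063234
Divide by 2^2 − 1 = 3.
Extrapolated: (-0.9412063234) / 3 = -0.3137354411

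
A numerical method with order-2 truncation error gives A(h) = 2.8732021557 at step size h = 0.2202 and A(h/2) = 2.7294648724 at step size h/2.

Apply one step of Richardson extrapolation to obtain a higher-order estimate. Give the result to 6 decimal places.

Method order is 2; weight 2^2 = 4.
2^2*A(h/2) = 10.9178594896; minus A(h) gives 8.0446573339.
(4*2.7294648724 − 2.8732021557)/(4 − 1) = 2.6815524446

2.681552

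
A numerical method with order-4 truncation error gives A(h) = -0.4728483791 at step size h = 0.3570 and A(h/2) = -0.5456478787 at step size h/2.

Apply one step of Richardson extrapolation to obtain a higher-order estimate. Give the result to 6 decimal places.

Leading term ∝ h^4; use weight 16 = 2^4.
16·(-0.5456478787) − (-0.4728483791) = -8.2575176801
Divide by 2^4 − 1 = 15.
So the Richardson estimate is -0.5505011787.

-0.550501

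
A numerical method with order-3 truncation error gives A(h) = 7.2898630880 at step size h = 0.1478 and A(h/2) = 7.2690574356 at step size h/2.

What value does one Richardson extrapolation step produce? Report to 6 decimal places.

7.266085

The method has order 3: 2^3 = 8.
Weighted: 58.1524594848 − 7.2898630880 = 50.8625963968
Extrapolated: 50.8625963968 / 7 = 7.2660851995
Correction |R − A(h/2)| = 2.972e-03; gap |A(h/2) − A(h)| = 2.081e-02.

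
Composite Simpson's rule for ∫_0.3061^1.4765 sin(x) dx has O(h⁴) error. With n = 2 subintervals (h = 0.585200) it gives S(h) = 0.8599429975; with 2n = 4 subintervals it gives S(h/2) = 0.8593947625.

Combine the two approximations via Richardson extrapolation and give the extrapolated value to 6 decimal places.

Leading term ∝ h^4; use weight 16 = 2^4.
Numerator 16·A(h/2) − A(h) = 16·0.8593947625 − 0.8599429975 = 12.8903732025
12.8903732025 ÷ 15 = 0.8593582135
Gap between inputs: 5.482e-04; correction applied: −0.0000365490.

0.859358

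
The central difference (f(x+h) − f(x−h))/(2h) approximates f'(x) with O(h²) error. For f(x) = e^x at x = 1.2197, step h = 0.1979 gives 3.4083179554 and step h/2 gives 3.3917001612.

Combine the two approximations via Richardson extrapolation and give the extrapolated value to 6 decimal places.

With r = 2 the leading error scales as h^2, so the weight is 2^2 = 4.
Top: 4(3.3917001612) − (3.4083179554) = 10.1584826894
Denominator 4 − 1 = 3.
So the Richardson estimate is 3.3861608965.

3.386161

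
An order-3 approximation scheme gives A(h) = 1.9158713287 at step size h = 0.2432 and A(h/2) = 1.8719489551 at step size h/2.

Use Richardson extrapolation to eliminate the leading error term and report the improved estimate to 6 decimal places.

1.865674

The method has order 3: 2^3 = 8.
Top: 8(1.8719489551) − (1.9158713287) = 13.0597203121
Denominator 8 − 1 = 7.
13.0597203121 ÷ 7 = 1.8656743303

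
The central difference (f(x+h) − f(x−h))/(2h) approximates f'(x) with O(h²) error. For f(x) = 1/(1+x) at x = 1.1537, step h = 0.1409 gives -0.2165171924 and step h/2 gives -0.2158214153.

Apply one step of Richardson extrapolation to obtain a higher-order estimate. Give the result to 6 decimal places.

r = 2: numerator weight 4, denominator 3.
4×(-0.2158214153) = -0.8632856612; subtract (-0.2165171924) → -0.6467684688
Divide by 2^2 − 1 = 3.
Result: -0.2155894896

-0.215589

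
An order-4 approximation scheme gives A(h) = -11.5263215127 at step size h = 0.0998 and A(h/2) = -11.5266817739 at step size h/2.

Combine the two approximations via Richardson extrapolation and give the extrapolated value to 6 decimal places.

-11.526706

With r = 4 the leading error scales as h^4, so the weight is 2^4 = 16.
Numerator 16·A(h/2) − A(h) = 16·(-11.5266817739) − (-11.5263215127) = -172.9005868697
Divide by 2^4 − 1 = 15.
So the Richardson estimate is -11.5267057913.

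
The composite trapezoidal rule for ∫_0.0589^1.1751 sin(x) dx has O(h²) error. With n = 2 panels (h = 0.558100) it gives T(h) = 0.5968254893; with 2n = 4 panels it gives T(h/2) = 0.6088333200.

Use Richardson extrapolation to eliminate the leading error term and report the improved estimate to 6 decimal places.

0.612836

The method has order 2: 2^2 = 4.
2^2×A(h/2) = 2.4353332800; minus A(h) gives 1.8385077907.
Denominator 4 − 1 = 3.
R = 1.8385077907/3 = 0.6128359302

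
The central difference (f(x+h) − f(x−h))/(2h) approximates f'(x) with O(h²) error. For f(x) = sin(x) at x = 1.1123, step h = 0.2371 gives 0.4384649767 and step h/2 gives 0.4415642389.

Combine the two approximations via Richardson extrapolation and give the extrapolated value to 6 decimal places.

Leading term ∝ h^2; use weight 4 = 2^2.
4·0.4415642389 = 1.7662569556; subtract 0.4384649767 → 1.3277919789
Denominator 4 − 1 = 3.
Extrapolated: 1.3277919789 / 3 = 0.4425973263

0.442597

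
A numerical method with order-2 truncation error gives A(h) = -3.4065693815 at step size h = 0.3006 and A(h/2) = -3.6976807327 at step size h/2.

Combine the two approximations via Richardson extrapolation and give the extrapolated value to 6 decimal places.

-3.794718

r = 2, so 2^r = 4.
Weighted: (-14.7907229308) − (-3.4065693815) = -11.3841535493
Divide by 2^2 − 1 = 3.
R = (-11.3841535493)/3 = -3.7947178498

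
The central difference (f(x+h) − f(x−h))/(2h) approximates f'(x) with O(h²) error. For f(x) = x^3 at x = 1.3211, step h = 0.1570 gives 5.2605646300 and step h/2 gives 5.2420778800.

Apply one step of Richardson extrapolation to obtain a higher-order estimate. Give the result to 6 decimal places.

With r = 2 the leading error scales as h^2, so the weight is 2^2 = 4.
4·5.2420778800 − 5.2605646300 = 15.7077468900
Denominator 4 − 1 = 3.
Result: 5.2359156300
Gap between inputs: 1.849e-02; correction applied: −0.0061622500.

5.235916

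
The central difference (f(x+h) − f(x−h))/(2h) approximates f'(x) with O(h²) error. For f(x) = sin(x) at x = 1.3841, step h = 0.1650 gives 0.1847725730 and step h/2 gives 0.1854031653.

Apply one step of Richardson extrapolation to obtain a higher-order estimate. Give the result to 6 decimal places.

0.185613

Leading term ∝ h^2; use weight 4 = 2^2.
4*0.1854031653 − 0.1847725730 = 0.5568400882
(4*0.1854031653 − 0.1847725730)/(4 − 1) = 0.1856133627
Shift from A(h/2): +0.0002101974.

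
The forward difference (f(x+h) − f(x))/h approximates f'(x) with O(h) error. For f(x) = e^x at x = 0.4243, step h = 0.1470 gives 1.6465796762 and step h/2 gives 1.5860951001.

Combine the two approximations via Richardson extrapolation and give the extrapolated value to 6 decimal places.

1.525611

r = 1: numerator weight 2, denominator 1.
2×1.5860951001 = 3.1721902002; 3.1721902002 − 1.6465796762 = 1.5256105240
Divide by 2^1 − 1 = 1.
Extrapolated: 1.5256105240 / 1 = 1.5256105240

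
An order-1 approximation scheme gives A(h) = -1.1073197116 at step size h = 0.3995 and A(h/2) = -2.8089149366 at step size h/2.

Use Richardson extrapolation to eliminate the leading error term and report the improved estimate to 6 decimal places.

r = 1: numerator weight 2, denominator 1.
2^1×A(h/2) = -5.6178298732; minus A(h) gives -4.5105101616.
Denominator 2 − 1 = 1.
R = (-4.5105101616)/1 = -4.5105101616
Shift from A(h/2): −1.7015952250.

-4.510510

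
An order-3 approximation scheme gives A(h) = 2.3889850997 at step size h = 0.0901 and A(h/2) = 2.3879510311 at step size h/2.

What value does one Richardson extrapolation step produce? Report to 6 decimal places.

Order 3 gives 2^r = 8 and 2^r − 1 = 7.
2^3·A(h/2) = 19.1036082488; minus A(h) gives 16.7146231491.
Divide by 2^3 − 1 = 7.
So the Richardson estimate is 2.3878033070.

2.387803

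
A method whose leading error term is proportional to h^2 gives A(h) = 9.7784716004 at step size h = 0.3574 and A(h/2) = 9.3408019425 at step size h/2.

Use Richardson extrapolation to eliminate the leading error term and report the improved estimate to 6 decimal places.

9.194912

Method order is 2; weight 2^2 = 4.
4×9.3408019425 = 37.3632077700; subtract 9.7784716004 → 27.5847361696
Divide by 2^2 − 1 = 3.
(4×9.3408019425 − 9.7784716004)/(4 − 1) = 9.1949120565
Gap between inputs: 4.377e-01; correction applied: −0.1458898860.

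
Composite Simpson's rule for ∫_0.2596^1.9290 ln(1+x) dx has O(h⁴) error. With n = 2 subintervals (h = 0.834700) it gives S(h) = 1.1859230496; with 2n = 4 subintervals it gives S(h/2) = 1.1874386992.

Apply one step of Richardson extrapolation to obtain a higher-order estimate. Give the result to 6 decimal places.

1.187540

Order 4 gives 2^r = 16 and 2^r − 1 = 15.
16*1.1874386992 − 1.1859230496 = 17.8130961376
Extrapolated: 17.8130961376 / 15 = 1.1875397425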